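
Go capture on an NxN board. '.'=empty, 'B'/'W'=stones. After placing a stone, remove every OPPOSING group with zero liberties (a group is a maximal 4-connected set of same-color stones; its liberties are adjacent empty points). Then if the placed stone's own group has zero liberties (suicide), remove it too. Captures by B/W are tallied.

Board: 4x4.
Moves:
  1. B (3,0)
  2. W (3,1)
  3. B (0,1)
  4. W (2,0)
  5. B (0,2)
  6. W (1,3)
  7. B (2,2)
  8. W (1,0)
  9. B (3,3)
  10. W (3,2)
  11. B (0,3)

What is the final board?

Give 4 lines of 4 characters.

Move 1: B@(3,0) -> caps B=0 W=0
Move 2: W@(3,1) -> caps B=0 W=0
Move 3: B@(0,1) -> caps B=0 W=0
Move 4: W@(2,0) -> caps B=0 W=1
Move 5: B@(0,2) -> caps B=0 W=1
Move 6: W@(1,3) -> caps B=0 W=1
Move 7: B@(2,2) -> caps B=0 W=1
Move 8: W@(1,0) -> caps B=0 W=1
Move 9: B@(3,3) -> caps B=0 W=1
Move 10: W@(3,2) -> caps B=0 W=1
Move 11: B@(0,3) -> caps B=0 W=1

Answer: .BBB
W..W
W.B.
.WWB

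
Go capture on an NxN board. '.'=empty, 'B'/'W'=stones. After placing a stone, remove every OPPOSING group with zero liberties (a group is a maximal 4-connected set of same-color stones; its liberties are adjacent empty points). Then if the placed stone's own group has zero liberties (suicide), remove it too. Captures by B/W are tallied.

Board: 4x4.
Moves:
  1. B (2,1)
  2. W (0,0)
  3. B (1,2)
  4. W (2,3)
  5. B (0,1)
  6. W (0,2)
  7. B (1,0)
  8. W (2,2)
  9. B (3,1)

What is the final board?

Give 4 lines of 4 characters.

Answer: .BW.
B.B.
.BWW
.B..

Derivation:
Move 1: B@(2,1) -> caps B=0 W=0
Move 2: W@(0,0) -> caps B=0 W=0
Move 3: B@(1,2) -> caps B=0 W=0
Move 4: W@(2,3) -> caps B=0 W=0
Move 5: B@(0,1) -> caps B=0 W=0
Move 6: W@(0,2) -> caps B=0 W=0
Move 7: B@(1,0) -> caps B=1 W=0
Move 8: W@(2,2) -> caps B=1 W=0
Move 9: B@(3,1) -> caps B=1 W=0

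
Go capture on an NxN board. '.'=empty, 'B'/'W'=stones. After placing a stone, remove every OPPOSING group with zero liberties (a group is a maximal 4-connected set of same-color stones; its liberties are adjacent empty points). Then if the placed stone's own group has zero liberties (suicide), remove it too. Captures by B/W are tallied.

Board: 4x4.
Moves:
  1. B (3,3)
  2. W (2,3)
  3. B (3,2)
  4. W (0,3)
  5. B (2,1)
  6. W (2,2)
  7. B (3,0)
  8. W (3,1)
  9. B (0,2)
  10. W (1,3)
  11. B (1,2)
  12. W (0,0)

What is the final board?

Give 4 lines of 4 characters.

Move 1: B@(3,3) -> caps B=0 W=0
Move 2: W@(2,3) -> caps B=0 W=0
Move 3: B@(3,2) -> caps B=0 W=0
Move 4: W@(0,3) -> caps B=0 W=0
Move 5: B@(2,1) -> caps B=0 W=0
Move 6: W@(2,2) -> caps B=0 W=0
Move 7: B@(3,0) -> caps B=0 W=0
Move 8: W@(3,1) -> caps B=0 W=2
Move 9: B@(0,2) -> caps B=0 W=2
Move 10: W@(1,3) -> caps B=0 W=2
Move 11: B@(1,2) -> caps B=0 W=2
Move 12: W@(0,0) -> caps B=0 W=2

Answer: W.BW
..BW
.BWW
BW..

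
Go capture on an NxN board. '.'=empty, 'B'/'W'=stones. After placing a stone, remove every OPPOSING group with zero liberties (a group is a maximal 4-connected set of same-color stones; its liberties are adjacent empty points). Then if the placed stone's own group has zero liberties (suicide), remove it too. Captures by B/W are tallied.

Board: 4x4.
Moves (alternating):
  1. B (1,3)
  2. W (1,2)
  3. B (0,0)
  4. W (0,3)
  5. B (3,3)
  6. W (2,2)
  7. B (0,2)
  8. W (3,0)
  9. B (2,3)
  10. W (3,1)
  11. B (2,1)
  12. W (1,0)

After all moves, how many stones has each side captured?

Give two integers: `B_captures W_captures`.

Answer: 1 0

Derivation:
Move 1: B@(1,3) -> caps B=0 W=0
Move 2: W@(1,2) -> caps B=0 W=0
Move 3: B@(0,0) -> caps B=0 W=0
Move 4: W@(0,3) -> caps B=0 W=0
Move 5: B@(3,3) -> caps B=0 W=0
Move 6: W@(2,2) -> caps B=0 W=0
Move 7: B@(0,2) -> caps B=1 W=0
Move 8: W@(3,0) -> caps B=1 W=0
Move 9: B@(2,3) -> caps B=1 W=0
Move 10: W@(3,1) -> caps B=1 W=0
Move 11: B@(2,1) -> caps B=1 W=0
Move 12: W@(1,0) -> caps B=1 W=0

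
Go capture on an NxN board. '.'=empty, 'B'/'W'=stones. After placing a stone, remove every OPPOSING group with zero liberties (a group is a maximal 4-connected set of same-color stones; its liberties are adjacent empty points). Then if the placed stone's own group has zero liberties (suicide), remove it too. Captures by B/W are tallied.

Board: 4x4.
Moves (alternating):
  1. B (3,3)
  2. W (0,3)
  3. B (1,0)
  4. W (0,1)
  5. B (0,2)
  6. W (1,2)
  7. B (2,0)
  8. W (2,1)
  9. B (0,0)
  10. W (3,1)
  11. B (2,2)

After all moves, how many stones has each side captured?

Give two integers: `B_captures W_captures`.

Move 1: B@(3,3) -> caps B=0 W=0
Move 2: W@(0,3) -> caps B=0 W=0
Move 3: B@(1,0) -> caps B=0 W=0
Move 4: W@(0,1) -> caps B=0 W=0
Move 5: B@(0,2) -> caps B=0 W=0
Move 6: W@(1,2) -> caps B=0 W=1
Move 7: B@(2,0) -> caps B=0 W=1
Move 8: W@(2,1) -> caps B=0 W=1
Move 9: B@(0,0) -> caps B=0 W=1
Move 10: W@(3,1) -> caps B=0 W=1
Move 11: B@(2,2) -> caps B=0 W=1

Answer: 0 1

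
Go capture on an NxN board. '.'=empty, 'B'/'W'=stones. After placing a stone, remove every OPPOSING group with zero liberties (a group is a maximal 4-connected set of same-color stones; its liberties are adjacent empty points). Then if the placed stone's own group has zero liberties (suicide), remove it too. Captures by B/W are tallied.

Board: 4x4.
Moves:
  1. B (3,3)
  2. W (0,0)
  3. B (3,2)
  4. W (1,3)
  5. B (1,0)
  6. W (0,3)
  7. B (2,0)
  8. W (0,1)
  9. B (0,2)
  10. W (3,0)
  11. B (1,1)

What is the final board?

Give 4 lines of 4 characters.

Answer: ..BW
BB.W
B...
W.BB

Derivation:
Move 1: B@(3,3) -> caps B=0 W=0
Move 2: W@(0,0) -> caps B=0 W=0
Move 3: B@(3,2) -> caps B=0 W=0
Move 4: W@(1,3) -> caps B=0 W=0
Move 5: B@(1,0) -> caps B=0 W=0
Move 6: W@(0,3) -> caps B=0 W=0
Move 7: B@(2,0) -> caps B=0 W=0
Move 8: W@(0,1) -> caps B=0 W=0
Move 9: B@(0,2) -> caps B=0 W=0
Move 10: W@(3,0) -> caps B=0 W=0
Move 11: B@(1,1) -> caps B=2 W=0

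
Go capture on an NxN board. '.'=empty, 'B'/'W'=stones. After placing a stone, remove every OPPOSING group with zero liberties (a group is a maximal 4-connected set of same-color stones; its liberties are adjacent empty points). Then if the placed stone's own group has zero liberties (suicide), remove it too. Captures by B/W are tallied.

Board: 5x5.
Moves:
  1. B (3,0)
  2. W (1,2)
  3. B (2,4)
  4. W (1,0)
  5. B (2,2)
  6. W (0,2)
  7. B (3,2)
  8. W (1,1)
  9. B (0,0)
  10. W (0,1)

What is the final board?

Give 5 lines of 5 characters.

Move 1: B@(3,0) -> caps B=0 W=0
Move 2: W@(1,2) -> caps B=0 W=0
Move 3: B@(2,4) -> caps B=0 W=0
Move 4: W@(1,0) -> caps B=0 W=0
Move 5: B@(2,2) -> caps B=0 W=0
Move 6: W@(0,2) -> caps B=0 W=0
Move 7: B@(3,2) -> caps B=0 W=0
Move 8: W@(1,1) -> caps B=0 W=0
Move 9: B@(0,0) -> caps B=0 W=0
Move 10: W@(0,1) -> caps B=0 W=1

Answer: .WW..
WWW..
..B.B
B.B..
.....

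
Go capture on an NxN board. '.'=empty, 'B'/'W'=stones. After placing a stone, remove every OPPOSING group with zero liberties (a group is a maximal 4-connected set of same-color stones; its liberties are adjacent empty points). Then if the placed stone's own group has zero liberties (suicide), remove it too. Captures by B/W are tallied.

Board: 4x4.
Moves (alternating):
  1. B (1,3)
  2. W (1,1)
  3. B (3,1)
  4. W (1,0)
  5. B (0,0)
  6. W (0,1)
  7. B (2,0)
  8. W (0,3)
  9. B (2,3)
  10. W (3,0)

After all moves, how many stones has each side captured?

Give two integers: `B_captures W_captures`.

Move 1: B@(1,3) -> caps B=0 W=0
Move 2: W@(1,1) -> caps B=0 W=0
Move 3: B@(3,1) -> caps B=0 W=0
Move 4: W@(1,0) -> caps B=0 W=0
Move 5: B@(0,0) -> caps B=0 W=0
Move 6: W@(0,1) -> caps B=0 W=1
Move 7: B@(2,0) -> caps B=0 W=1
Move 8: W@(0,3) -> caps B=0 W=1
Move 9: B@(2,3) -> caps B=0 W=1
Move 10: W@(3,0) -> caps B=0 W=1

Answer: 0 1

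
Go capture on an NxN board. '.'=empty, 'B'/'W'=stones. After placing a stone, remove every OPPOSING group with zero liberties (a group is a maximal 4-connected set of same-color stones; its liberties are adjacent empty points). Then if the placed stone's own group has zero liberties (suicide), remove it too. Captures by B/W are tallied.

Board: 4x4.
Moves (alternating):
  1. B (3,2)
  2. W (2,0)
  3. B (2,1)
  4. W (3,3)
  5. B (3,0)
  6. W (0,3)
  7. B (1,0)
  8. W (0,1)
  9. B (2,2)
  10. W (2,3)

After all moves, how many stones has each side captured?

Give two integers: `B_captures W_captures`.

Move 1: B@(3,2) -> caps B=0 W=0
Move 2: W@(2,0) -> caps B=0 W=0
Move 3: B@(2,1) -> caps B=0 W=0
Move 4: W@(3,3) -> caps B=0 W=0
Move 5: B@(3,0) -> caps B=0 W=0
Move 6: W@(0,3) -> caps B=0 W=0
Move 7: B@(1,0) -> caps B=1 W=0
Move 8: W@(0,1) -> caps B=1 W=0
Move 9: B@(2,2) -> caps B=1 W=0
Move 10: W@(2,3) -> caps B=1 W=0

Answer: 1 0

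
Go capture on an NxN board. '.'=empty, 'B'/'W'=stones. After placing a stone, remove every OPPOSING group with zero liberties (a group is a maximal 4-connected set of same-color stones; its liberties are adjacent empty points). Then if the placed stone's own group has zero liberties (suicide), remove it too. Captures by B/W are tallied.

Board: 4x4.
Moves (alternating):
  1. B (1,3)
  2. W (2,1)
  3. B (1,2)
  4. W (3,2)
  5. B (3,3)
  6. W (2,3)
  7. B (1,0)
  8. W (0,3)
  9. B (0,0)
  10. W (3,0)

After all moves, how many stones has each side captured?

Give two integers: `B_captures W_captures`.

Move 1: B@(1,3) -> caps B=0 W=0
Move 2: W@(2,1) -> caps B=0 W=0
Move 3: B@(1,2) -> caps B=0 W=0
Move 4: W@(3,2) -> caps B=0 W=0
Move 5: B@(3,3) -> caps B=0 W=0
Move 6: W@(2,3) -> caps B=0 W=1
Move 7: B@(1,0) -> caps B=0 W=1
Move 8: W@(0,3) -> caps B=0 W=1
Move 9: B@(0,0) -> caps B=0 W=1
Move 10: W@(3,0) -> caps B=0 W=1

Answer: 0 1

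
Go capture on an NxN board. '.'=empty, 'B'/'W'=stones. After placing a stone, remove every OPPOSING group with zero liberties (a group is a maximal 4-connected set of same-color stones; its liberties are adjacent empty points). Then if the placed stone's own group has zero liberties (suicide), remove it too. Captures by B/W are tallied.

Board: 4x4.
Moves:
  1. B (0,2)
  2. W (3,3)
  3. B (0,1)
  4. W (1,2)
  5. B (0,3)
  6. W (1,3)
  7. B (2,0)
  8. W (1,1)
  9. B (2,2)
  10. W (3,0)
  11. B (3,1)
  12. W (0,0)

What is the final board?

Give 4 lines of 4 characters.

Answer: W...
.WWW
B.B.
.B.W

Derivation:
Move 1: B@(0,2) -> caps B=0 W=0
Move 2: W@(3,3) -> caps B=0 W=0
Move 3: B@(0,1) -> caps B=0 W=0
Move 4: W@(1,2) -> caps B=0 W=0
Move 5: B@(0,3) -> caps B=0 W=0
Move 6: W@(1,3) -> caps B=0 W=0
Move 7: B@(2,0) -> caps B=0 W=0
Move 8: W@(1,1) -> caps B=0 W=0
Move 9: B@(2,2) -> caps B=0 W=0
Move 10: W@(3,0) -> caps B=0 W=0
Move 11: B@(3,1) -> caps B=1 W=0
Move 12: W@(0,0) -> caps B=1 W=3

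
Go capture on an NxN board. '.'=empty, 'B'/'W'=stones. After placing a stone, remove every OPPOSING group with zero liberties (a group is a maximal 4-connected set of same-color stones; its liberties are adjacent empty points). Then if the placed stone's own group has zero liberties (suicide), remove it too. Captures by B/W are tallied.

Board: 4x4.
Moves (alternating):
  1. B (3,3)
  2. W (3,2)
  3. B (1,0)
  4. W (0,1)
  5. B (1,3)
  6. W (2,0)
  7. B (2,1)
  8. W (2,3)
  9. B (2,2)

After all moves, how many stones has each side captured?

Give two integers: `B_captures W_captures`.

Move 1: B@(3,3) -> caps B=0 W=0
Move 2: W@(3,2) -> caps B=0 W=0
Move 3: B@(1,0) -> caps B=0 W=0
Move 4: W@(0,1) -> caps B=0 W=0
Move 5: B@(1,3) -> caps B=0 W=0
Move 6: W@(2,0) -> caps B=0 W=0
Move 7: B@(2,1) -> caps B=0 W=0
Move 8: W@(2,3) -> caps B=0 W=1
Move 9: B@(2,2) -> caps B=0 W=1

Answer: 0 1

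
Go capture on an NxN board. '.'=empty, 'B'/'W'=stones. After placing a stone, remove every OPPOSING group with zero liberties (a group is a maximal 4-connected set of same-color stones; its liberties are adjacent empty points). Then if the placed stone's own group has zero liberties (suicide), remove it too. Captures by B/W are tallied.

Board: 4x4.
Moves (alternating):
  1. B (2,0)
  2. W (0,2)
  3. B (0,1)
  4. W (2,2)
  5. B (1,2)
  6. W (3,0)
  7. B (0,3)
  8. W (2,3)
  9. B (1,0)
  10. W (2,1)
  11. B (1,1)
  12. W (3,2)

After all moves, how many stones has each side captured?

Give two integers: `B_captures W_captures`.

Answer: 1 0

Derivation:
Move 1: B@(2,0) -> caps B=0 W=0
Move 2: W@(0,2) -> caps B=0 W=0
Move 3: B@(0,1) -> caps B=0 W=0
Move 4: W@(2,2) -> caps B=0 W=0
Move 5: B@(1,2) -> caps B=0 W=0
Move 6: W@(3,0) -> caps B=0 W=0
Move 7: B@(0,3) -> caps B=1 W=0
Move 8: W@(2,3) -> caps B=1 W=0
Move 9: B@(1,0) -> caps B=1 W=0
Move 10: W@(2,1) -> caps B=1 W=0
Move 11: B@(1,1) -> caps B=1 W=0
Move 12: W@(3,2) -> caps B=1 W=0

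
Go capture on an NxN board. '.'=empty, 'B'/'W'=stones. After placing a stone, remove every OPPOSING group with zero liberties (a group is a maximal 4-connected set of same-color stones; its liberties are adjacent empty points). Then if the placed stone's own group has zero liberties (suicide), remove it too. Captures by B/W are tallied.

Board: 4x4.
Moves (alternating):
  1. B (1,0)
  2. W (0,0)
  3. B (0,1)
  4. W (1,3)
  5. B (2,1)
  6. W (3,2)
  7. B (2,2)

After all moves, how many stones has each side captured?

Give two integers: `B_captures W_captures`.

Answer: 1 0

Derivation:
Move 1: B@(1,0) -> caps B=0 W=0
Move 2: W@(0,0) -> caps B=0 W=0
Move 3: B@(0,1) -> caps B=1 W=0
Move 4: W@(1,3) -> caps B=1 W=0
Move 5: B@(2,1) -> caps B=1 W=0
Move 6: W@(3,2) -> caps B=1 W=0
Move 7: B@(2,2) -> caps B=1 W=0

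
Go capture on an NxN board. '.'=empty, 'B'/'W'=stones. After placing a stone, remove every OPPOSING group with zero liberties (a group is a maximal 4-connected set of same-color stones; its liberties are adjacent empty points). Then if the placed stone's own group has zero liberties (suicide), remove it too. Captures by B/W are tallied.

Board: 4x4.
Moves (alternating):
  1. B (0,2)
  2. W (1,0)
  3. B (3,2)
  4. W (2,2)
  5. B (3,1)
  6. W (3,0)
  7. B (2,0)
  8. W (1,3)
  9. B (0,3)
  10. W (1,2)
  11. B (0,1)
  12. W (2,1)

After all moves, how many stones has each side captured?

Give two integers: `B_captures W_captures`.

Answer: 1 0

Derivation:
Move 1: B@(0,2) -> caps B=0 W=0
Move 2: W@(1,0) -> caps B=0 W=0
Move 3: B@(3,2) -> caps B=0 W=0
Move 4: W@(2,2) -> caps B=0 W=0
Move 5: B@(3,1) -> caps B=0 W=0
Move 6: W@(3,0) -> caps B=0 W=0
Move 7: B@(2,0) -> caps B=1 W=0
Move 8: W@(1,3) -> caps B=1 W=0
Move 9: B@(0,3) -> caps B=1 W=0
Move 10: W@(1,2) -> caps B=1 W=0
Move 11: B@(0,1) -> caps B=1 W=0
Move 12: W@(2,1) -> caps B=1 W=0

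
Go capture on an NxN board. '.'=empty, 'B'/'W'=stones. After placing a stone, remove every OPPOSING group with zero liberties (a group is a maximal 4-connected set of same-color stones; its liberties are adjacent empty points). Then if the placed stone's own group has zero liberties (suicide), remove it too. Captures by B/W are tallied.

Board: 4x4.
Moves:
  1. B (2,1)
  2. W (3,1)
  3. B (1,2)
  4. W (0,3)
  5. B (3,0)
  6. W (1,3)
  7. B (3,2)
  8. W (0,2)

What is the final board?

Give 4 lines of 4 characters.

Move 1: B@(2,1) -> caps B=0 W=0
Move 2: W@(3,1) -> caps B=0 W=0
Move 3: B@(1,2) -> caps B=0 W=0
Move 4: W@(0,3) -> caps B=0 W=0
Move 5: B@(3,0) -> caps B=0 W=0
Move 6: W@(1,3) -> caps B=0 W=0
Move 7: B@(3,2) -> caps B=1 W=0
Move 8: W@(0,2) -> caps B=1 W=0

Answer: ..WW
..BW
.B..
B.B.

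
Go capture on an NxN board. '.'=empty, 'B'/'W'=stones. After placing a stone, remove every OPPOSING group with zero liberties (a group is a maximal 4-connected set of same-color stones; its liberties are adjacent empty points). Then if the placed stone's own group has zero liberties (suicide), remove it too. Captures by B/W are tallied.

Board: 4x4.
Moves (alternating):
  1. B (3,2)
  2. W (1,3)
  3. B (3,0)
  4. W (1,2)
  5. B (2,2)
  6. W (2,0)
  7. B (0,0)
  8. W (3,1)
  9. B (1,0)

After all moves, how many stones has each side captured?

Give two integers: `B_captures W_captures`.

Answer: 0 1

Derivation:
Move 1: B@(3,2) -> caps B=0 W=0
Move 2: W@(1,3) -> caps B=0 W=0
Move 3: B@(3,0) -> caps B=0 W=0
Move 4: W@(1,2) -> caps B=0 W=0
Move 5: B@(2,2) -> caps B=0 W=0
Move 6: W@(2,0) -> caps B=0 W=0
Move 7: B@(0,0) -> caps B=0 W=0
Move 8: W@(3,1) -> caps B=0 W=1
Move 9: B@(1,0) -> caps B=0 W=1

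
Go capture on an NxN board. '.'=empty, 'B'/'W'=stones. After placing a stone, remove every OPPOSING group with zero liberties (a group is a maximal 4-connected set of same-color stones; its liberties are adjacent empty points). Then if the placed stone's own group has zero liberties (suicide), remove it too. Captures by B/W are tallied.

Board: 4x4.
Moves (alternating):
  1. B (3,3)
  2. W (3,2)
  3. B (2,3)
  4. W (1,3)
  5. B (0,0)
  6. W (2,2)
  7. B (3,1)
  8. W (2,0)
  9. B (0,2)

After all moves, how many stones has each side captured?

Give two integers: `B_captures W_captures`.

Answer: 0 2

Derivation:
Move 1: B@(3,3) -> caps B=0 W=0
Move 2: W@(3,2) -> caps B=0 W=0
Move 3: B@(2,3) -> caps B=0 W=0
Move 4: W@(1,3) -> caps B=0 W=0
Move 5: B@(0,0) -> caps B=0 W=0
Move 6: W@(2,2) -> caps B=0 W=2
Move 7: B@(3,1) -> caps B=0 W=2
Move 8: W@(2,0) -> caps B=0 W=2
Move 9: B@(0,2) -> caps B=0 W=2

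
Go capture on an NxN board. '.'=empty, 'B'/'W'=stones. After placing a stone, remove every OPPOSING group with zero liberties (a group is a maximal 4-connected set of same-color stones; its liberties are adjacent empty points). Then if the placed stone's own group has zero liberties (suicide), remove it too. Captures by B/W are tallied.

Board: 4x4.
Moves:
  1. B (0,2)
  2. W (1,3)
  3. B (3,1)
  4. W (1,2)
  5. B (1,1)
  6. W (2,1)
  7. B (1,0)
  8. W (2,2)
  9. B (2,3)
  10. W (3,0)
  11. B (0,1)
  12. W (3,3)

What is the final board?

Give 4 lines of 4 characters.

Move 1: B@(0,2) -> caps B=0 W=0
Move 2: W@(1,3) -> caps B=0 W=0
Move 3: B@(3,1) -> caps B=0 W=0
Move 4: W@(1,2) -> caps B=0 W=0
Move 5: B@(1,1) -> caps B=0 W=0
Move 6: W@(2,1) -> caps B=0 W=0
Move 7: B@(1,0) -> caps B=0 W=0
Move 8: W@(2,2) -> caps B=0 W=0
Move 9: B@(2,3) -> caps B=0 W=0
Move 10: W@(3,0) -> caps B=0 W=0
Move 11: B@(0,1) -> caps B=0 W=0
Move 12: W@(3,3) -> caps B=0 W=1

Answer: .BB.
BBWW
.WW.
WB.W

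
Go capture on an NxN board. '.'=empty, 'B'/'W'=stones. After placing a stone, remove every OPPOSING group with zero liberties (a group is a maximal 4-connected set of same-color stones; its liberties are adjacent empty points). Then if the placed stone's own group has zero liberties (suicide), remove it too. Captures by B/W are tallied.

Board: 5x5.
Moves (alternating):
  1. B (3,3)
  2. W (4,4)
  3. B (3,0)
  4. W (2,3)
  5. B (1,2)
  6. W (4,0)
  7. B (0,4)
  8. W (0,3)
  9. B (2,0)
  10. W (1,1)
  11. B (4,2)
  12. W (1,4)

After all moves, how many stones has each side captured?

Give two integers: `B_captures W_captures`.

Move 1: B@(3,3) -> caps B=0 W=0
Move 2: W@(4,4) -> caps B=0 W=0
Move 3: B@(3,0) -> caps B=0 W=0
Move 4: W@(2,3) -> caps B=0 W=0
Move 5: B@(1,2) -> caps B=0 W=0
Move 6: W@(4,0) -> caps B=0 W=0
Move 7: B@(0,4) -> caps B=0 W=0
Move 8: W@(0,3) -> caps B=0 W=0
Move 9: B@(2,0) -> caps B=0 W=0
Move 10: W@(1,1) -> caps B=0 W=0
Move 11: B@(4,2) -> caps B=0 W=0
Move 12: W@(1,4) -> caps B=0 W=1

Answer: 0 1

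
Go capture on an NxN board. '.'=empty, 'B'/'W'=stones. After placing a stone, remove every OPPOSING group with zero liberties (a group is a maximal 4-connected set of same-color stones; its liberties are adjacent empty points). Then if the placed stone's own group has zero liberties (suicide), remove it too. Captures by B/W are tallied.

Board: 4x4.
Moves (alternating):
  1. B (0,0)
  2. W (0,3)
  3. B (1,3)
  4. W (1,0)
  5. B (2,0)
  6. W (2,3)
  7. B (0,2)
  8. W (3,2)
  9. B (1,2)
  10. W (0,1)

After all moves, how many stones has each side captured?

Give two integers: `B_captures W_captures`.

Answer: 1 1

Derivation:
Move 1: B@(0,0) -> caps B=0 W=0
Move 2: W@(0,3) -> caps B=0 W=0
Move 3: B@(1,3) -> caps B=0 W=0
Move 4: W@(1,0) -> caps B=0 W=0
Move 5: B@(2,0) -> caps B=0 W=0
Move 6: W@(2,3) -> caps B=0 W=0
Move 7: B@(0,2) -> caps B=1 W=0
Move 8: W@(3,2) -> caps B=1 W=0
Move 9: B@(1,2) -> caps B=1 W=0
Move 10: W@(0,1) -> caps B=1 W=1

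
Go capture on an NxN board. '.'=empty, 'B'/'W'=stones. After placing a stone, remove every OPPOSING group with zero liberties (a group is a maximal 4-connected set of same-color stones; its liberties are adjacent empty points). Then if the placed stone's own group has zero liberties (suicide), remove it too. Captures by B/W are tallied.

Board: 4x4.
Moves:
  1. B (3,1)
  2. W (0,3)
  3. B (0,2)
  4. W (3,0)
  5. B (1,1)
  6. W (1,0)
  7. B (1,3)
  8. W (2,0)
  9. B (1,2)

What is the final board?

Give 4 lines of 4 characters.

Answer: ..B.
WBBB
W...
WB..

Derivation:
Move 1: B@(3,1) -> caps B=0 W=0
Move 2: W@(0,3) -> caps B=0 W=0
Move 3: B@(0,2) -> caps B=0 W=0
Move 4: W@(3,0) -> caps B=0 W=0
Move 5: B@(1,1) -> caps B=0 W=0
Move 6: W@(1,0) -> caps B=0 W=0
Move 7: B@(1,3) -> caps B=1 W=0
Move 8: W@(2,0) -> caps B=1 W=0
Move 9: B@(1,2) -> caps B=1 W=0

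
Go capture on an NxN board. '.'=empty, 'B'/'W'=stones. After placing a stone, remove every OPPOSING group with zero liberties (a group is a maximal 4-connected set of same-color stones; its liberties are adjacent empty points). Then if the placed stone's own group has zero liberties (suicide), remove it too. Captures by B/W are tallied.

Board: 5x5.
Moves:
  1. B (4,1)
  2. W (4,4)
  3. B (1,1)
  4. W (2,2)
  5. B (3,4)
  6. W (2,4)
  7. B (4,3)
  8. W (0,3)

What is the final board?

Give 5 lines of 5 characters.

Move 1: B@(4,1) -> caps B=0 W=0
Move 2: W@(4,4) -> caps B=0 W=0
Move 3: B@(1,1) -> caps B=0 W=0
Move 4: W@(2,2) -> caps B=0 W=0
Move 5: B@(3,4) -> caps B=0 W=0
Move 6: W@(2,4) -> caps B=0 W=0
Move 7: B@(4,3) -> caps B=1 W=0
Move 8: W@(0,3) -> caps B=1 W=0

Answer: ...W.
.B...
..W.W
....B
.B.B.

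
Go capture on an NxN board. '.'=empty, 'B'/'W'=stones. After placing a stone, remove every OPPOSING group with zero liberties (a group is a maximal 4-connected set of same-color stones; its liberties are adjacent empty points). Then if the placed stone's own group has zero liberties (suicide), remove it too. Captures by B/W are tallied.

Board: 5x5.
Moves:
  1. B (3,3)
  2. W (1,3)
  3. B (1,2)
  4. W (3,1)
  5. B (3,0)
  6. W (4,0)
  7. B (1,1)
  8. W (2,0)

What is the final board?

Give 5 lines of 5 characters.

Move 1: B@(3,3) -> caps B=0 W=0
Move 2: W@(1,3) -> caps B=0 W=0
Move 3: B@(1,2) -> caps B=0 W=0
Move 4: W@(3,1) -> caps B=0 W=0
Move 5: B@(3,0) -> caps B=0 W=0
Move 6: W@(4,0) -> caps B=0 W=0
Move 7: B@(1,1) -> caps B=0 W=0
Move 8: W@(2,0) -> caps B=0 W=1

Answer: .....
.BBW.
W....
.W.B.
W....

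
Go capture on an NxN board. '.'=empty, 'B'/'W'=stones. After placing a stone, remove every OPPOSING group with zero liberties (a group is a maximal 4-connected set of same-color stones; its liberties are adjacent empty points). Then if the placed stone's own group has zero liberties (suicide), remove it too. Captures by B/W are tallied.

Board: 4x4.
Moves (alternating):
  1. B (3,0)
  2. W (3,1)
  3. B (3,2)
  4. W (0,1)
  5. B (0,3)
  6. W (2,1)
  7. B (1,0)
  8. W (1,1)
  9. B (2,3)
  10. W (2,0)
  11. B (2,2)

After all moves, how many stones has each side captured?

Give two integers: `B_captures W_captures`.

Move 1: B@(3,0) -> caps B=0 W=0
Move 2: W@(3,1) -> caps B=0 W=0
Move 3: B@(3,2) -> caps B=0 W=0
Move 4: W@(0,1) -> caps B=0 W=0
Move 5: B@(0,3) -> caps B=0 W=0
Move 6: W@(2,1) -> caps B=0 W=0
Move 7: B@(1,0) -> caps B=0 W=0
Move 8: W@(1,1) -> caps B=0 W=0
Move 9: B@(2,3) -> caps B=0 W=0
Move 10: W@(2,0) -> caps B=0 W=1
Move 11: B@(2,2) -> caps B=0 W=1

Answer: 0 1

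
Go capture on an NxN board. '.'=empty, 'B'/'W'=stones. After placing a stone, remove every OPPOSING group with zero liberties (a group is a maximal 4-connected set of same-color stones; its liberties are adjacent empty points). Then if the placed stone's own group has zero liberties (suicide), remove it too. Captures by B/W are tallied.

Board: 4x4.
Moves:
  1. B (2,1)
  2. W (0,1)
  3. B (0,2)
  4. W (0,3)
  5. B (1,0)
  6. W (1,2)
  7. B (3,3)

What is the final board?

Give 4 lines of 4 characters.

Move 1: B@(2,1) -> caps B=0 W=0
Move 2: W@(0,1) -> caps B=0 W=0
Move 3: B@(0,2) -> caps B=0 W=0
Move 4: W@(0,3) -> caps B=0 W=0
Move 5: B@(1,0) -> caps B=0 W=0
Move 6: W@(1,2) -> caps B=0 W=1
Move 7: B@(3,3) -> caps B=0 W=1

Answer: .W.W
B.W.
.B..
...B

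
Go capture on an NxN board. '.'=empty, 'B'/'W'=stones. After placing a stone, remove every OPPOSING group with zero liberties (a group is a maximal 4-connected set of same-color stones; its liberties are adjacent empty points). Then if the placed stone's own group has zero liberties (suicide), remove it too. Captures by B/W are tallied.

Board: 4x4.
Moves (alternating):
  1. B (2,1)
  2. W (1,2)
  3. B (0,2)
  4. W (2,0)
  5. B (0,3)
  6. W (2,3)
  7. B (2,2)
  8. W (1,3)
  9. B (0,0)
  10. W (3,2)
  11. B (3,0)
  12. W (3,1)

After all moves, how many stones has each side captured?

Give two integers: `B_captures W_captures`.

Answer: 0 1

Derivation:
Move 1: B@(2,1) -> caps B=0 W=0
Move 2: W@(1,2) -> caps B=0 W=0
Move 3: B@(0,2) -> caps B=0 W=0
Move 4: W@(2,0) -> caps B=0 W=0
Move 5: B@(0,3) -> caps B=0 W=0
Move 6: W@(2,3) -> caps B=0 W=0
Move 7: B@(2,2) -> caps B=0 W=0
Move 8: W@(1,3) -> caps B=0 W=0
Move 9: B@(0,0) -> caps B=0 W=0
Move 10: W@(3,2) -> caps B=0 W=0
Move 11: B@(3,0) -> caps B=0 W=0
Move 12: W@(3,1) -> caps B=0 W=1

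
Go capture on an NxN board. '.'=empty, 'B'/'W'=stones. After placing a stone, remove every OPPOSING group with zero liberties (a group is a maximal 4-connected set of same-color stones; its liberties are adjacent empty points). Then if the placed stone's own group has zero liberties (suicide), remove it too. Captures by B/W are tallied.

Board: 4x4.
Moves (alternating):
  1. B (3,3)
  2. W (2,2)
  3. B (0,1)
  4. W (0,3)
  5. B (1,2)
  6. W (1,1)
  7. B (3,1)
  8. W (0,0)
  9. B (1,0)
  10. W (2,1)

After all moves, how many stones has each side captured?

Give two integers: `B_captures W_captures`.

Answer: 1 0

Derivation:
Move 1: B@(3,3) -> caps B=0 W=0
Move 2: W@(2,2) -> caps B=0 W=0
Move 3: B@(0,1) -> caps B=0 W=0
Move 4: W@(0,3) -> caps B=0 W=0
Move 5: B@(1,2) -> caps B=0 W=0
Move 6: W@(1,1) -> caps B=0 W=0
Move 7: B@(3,1) -> caps B=0 W=0
Move 8: W@(0,0) -> caps B=0 W=0
Move 9: B@(1,0) -> caps B=1 W=0
Move 10: W@(2,1) -> caps B=1 W=0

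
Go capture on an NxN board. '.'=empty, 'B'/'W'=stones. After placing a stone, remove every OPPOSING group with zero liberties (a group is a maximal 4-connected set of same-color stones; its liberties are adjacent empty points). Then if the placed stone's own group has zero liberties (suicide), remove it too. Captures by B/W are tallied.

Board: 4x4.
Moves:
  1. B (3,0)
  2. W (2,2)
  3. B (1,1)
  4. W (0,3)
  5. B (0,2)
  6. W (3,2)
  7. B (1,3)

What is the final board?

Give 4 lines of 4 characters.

Answer: ..B.
.B.B
..W.
B.W.

Derivation:
Move 1: B@(3,0) -> caps B=0 W=0
Move 2: W@(2,2) -> caps B=0 W=0
Move 3: B@(1,1) -> caps B=0 W=0
Move 4: W@(0,3) -> caps B=0 W=0
Move 5: B@(0,2) -> caps B=0 W=0
Move 6: W@(3,2) -> caps B=0 W=0
Move 7: B@(1,3) -> caps B=1 W=0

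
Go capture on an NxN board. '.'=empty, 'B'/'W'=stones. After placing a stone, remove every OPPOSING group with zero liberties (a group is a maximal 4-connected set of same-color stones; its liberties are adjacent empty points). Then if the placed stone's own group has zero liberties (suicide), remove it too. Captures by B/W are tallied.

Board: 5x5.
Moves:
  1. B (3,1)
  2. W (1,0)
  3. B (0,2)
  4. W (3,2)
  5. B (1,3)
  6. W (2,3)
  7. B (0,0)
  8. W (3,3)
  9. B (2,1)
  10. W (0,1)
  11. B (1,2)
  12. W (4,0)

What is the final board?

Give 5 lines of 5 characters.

Answer: .WB..
W.BB.
.B.W.
.BWW.
W....

Derivation:
Move 1: B@(3,1) -> caps B=0 W=0
Move 2: W@(1,0) -> caps B=0 W=0
Move 3: B@(0,2) -> caps B=0 W=0
Move 4: W@(3,2) -> caps B=0 W=0
Move 5: B@(1,3) -> caps B=0 W=0
Move 6: W@(2,3) -> caps B=0 W=0
Move 7: B@(0,0) -> caps B=0 W=0
Move 8: W@(3,3) -> caps B=0 W=0
Move 9: B@(2,1) -> caps B=0 W=0
Move 10: W@(0,1) -> caps B=0 W=1
Move 11: B@(1,2) -> caps B=0 W=1
Move 12: W@(4,0) -> caps B=0 W=1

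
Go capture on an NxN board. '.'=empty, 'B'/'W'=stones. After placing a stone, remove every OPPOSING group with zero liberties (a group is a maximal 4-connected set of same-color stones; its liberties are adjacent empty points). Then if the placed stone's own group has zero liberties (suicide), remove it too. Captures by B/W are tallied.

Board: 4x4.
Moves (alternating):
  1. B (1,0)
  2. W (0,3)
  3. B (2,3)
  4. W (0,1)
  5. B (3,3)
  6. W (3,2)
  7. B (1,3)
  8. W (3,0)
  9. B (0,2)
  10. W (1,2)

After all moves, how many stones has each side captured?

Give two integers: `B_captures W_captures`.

Move 1: B@(1,0) -> caps B=0 W=0
Move 2: W@(0,3) -> caps B=0 W=0
Move 3: B@(2,3) -> caps B=0 W=0
Move 4: W@(0,1) -> caps B=0 W=0
Move 5: B@(3,3) -> caps B=0 W=0
Move 6: W@(3,2) -> caps B=0 W=0
Move 7: B@(1,3) -> caps B=0 W=0
Move 8: W@(3,0) -> caps B=0 W=0
Move 9: B@(0,2) -> caps B=1 W=0
Move 10: W@(1,2) -> caps B=1 W=0

Answer: 1 0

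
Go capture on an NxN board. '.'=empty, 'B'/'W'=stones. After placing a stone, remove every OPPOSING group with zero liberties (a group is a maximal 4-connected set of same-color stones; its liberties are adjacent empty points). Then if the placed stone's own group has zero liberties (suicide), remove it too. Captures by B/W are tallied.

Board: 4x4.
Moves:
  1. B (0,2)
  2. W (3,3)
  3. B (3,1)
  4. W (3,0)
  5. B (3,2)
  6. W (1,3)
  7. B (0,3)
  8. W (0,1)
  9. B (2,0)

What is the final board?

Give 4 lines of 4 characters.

Move 1: B@(0,2) -> caps B=0 W=0
Move 2: W@(3,3) -> caps B=0 W=0
Move 3: B@(3,1) -> caps B=0 W=0
Move 4: W@(3,0) -> caps B=0 W=0
Move 5: B@(3,2) -> caps B=0 W=0
Move 6: W@(1,3) -> caps B=0 W=0
Move 7: B@(0,3) -> caps B=0 W=0
Move 8: W@(0,1) -> caps B=0 W=0
Move 9: B@(2,0) -> caps B=1 W=0

Answer: .WBB
...W
B...
.BBW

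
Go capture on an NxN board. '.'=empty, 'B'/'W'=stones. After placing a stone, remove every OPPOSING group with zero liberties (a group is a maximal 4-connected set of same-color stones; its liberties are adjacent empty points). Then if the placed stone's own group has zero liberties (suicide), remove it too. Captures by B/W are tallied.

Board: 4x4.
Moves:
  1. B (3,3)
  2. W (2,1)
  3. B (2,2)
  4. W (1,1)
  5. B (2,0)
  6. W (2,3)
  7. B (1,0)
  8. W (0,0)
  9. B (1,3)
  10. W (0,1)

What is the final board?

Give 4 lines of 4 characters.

Move 1: B@(3,3) -> caps B=0 W=0
Move 2: W@(2,1) -> caps B=0 W=0
Move 3: B@(2,2) -> caps B=0 W=0
Move 4: W@(1,1) -> caps B=0 W=0
Move 5: B@(2,0) -> caps B=0 W=0
Move 6: W@(2,3) -> caps B=0 W=0
Move 7: B@(1,0) -> caps B=0 W=0
Move 8: W@(0,0) -> caps B=0 W=0
Move 9: B@(1,3) -> caps B=1 W=0
Move 10: W@(0,1) -> caps B=1 W=0

Answer: WW..
BW.B
BWB.
...B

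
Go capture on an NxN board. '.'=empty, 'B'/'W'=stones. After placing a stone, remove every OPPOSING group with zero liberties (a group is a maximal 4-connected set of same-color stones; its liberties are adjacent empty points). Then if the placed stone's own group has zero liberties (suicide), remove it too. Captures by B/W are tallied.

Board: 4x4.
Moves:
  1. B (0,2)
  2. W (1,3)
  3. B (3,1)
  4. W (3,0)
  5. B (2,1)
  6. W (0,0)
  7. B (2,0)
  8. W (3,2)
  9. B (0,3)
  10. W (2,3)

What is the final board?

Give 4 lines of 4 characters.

Answer: W.BB
...W
BB.W
.BW.

Derivation:
Move 1: B@(0,2) -> caps B=0 W=0
Move 2: W@(1,3) -> caps B=0 W=0
Move 3: B@(3,1) -> caps B=0 W=0
Move 4: W@(3,0) -> caps B=0 W=0
Move 5: B@(2,1) -> caps B=0 W=0
Move 6: W@(0,0) -> caps B=0 W=0
Move 7: B@(2,0) -> caps B=1 W=0
Move 8: W@(3,2) -> caps B=1 W=0
Move 9: B@(0,3) -> caps B=1 W=0
Move 10: W@(2,3) -> caps B=1 W=0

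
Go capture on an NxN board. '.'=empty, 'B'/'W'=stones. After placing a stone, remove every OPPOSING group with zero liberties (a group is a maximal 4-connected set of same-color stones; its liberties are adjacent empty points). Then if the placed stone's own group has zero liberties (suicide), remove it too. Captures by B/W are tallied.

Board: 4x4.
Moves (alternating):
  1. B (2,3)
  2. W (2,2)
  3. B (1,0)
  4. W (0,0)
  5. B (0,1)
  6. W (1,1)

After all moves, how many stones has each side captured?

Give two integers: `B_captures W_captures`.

Move 1: B@(2,3) -> caps B=0 W=0
Move 2: W@(2,2) -> caps B=0 W=0
Move 3: B@(1,0) -> caps B=0 W=0
Move 4: W@(0,0) -> caps B=0 W=0
Move 5: B@(0,1) -> caps B=1 W=0
Move 6: W@(1,1) -> caps B=1 W=0

Answer: 1 0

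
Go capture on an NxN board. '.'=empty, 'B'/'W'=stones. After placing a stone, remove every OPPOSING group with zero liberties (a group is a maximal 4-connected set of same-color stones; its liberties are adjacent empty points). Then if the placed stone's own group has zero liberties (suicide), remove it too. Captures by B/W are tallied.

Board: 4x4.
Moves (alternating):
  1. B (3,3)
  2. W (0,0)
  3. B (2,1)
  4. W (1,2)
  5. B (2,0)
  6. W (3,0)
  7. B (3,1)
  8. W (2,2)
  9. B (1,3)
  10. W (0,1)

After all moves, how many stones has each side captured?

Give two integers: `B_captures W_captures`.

Answer: 1 0

Derivation:
Move 1: B@(3,3) -> caps B=0 W=0
Move 2: W@(0,0) -> caps B=0 W=0
Move 3: B@(2,1) -> caps B=0 W=0
Move 4: W@(1,2) -> caps B=0 W=0
Move 5: B@(2,0) -> caps B=0 W=0
Move 6: W@(3,0) -> caps B=0 W=0
Move 7: B@(3,1) -> caps B=1 W=0
Move 8: W@(2,2) -> caps B=1 W=0
Move 9: B@(1,3) -> caps B=1 W=0
Move 10: W@(0,1) -> caps B=1 W=0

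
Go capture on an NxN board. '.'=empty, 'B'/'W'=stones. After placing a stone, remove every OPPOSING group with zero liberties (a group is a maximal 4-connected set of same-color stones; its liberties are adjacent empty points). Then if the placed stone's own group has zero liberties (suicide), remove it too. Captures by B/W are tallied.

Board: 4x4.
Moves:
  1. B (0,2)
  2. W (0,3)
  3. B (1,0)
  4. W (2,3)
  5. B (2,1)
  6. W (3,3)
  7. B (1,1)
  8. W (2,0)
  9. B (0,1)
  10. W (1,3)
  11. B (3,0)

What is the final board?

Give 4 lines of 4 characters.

Move 1: B@(0,2) -> caps B=0 W=0
Move 2: W@(0,3) -> caps B=0 W=0
Move 3: B@(1,0) -> caps B=0 W=0
Move 4: W@(2,3) -> caps B=0 W=0
Move 5: B@(2,1) -> caps B=0 W=0
Move 6: W@(3,3) -> caps B=0 W=0
Move 7: B@(1,1) -> caps B=0 W=0
Move 8: W@(2,0) -> caps B=0 W=0
Move 9: B@(0,1) -> caps B=0 W=0
Move 10: W@(1,3) -> caps B=0 W=0
Move 11: B@(3,0) -> caps B=1 W=0

Answer: .BBW
BB.W
.B.W
B..W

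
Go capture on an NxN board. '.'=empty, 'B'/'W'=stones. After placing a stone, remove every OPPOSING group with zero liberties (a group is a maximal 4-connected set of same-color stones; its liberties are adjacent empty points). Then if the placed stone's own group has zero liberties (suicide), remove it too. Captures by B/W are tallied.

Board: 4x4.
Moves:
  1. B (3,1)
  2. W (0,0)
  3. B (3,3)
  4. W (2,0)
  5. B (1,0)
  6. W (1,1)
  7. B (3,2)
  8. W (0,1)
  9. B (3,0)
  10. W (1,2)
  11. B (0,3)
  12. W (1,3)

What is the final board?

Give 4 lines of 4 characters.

Move 1: B@(3,1) -> caps B=0 W=0
Move 2: W@(0,0) -> caps B=0 W=0
Move 3: B@(3,3) -> caps B=0 W=0
Move 4: W@(2,0) -> caps B=0 W=0
Move 5: B@(1,0) -> caps B=0 W=0
Move 6: W@(1,1) -> caps B=0 W=1
Move 7: B@(3,2) -> caps B=0 W=1
Move 8: W@(0,1) -> caps B=0 W=1
Move 9: B@(3,0) -> caps B=0 W=1
Move 10: W@(1,2) -> caps B=0 W=1
Move 11: B@(0,3) -> caps B=0 W=1
Move 12: W@(1,3) -> caps B=0 W=1

Answer: WW.B
.WWW
W...
BBBB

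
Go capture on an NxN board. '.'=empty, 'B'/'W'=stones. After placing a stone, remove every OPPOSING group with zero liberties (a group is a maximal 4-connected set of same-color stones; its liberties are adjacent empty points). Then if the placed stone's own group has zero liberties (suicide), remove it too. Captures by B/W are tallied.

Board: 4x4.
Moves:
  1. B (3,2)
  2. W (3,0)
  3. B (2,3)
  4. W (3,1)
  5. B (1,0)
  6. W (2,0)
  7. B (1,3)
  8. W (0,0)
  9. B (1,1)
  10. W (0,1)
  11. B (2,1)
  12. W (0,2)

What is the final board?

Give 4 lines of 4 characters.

Answer: WWW.
BB.B
.B.B
..B.

Derivation:
Move 1: B@(3,2) -> caps B=0 W=0
Move 2: W@(3,0) -> caps B=0 W=0
Move 3: B@(2,3) -> caps B=0 W=0
Move 4: W@(3,1) -> caps B=0 W=0
Move 5: B@(1,0) -> caps B=0 W=0
Move 6: W@(2,0) -> caps B=0 W=0
Move 7: B@(1,3) -> caps B=0 W=0
Move 8: W@(0,0) -> caps B=0 W=0
Move 9: B@(1,1) -> caps B=0 W=0
Move 10: W@(0,1) -> caps B=0 W=0
Move 11: B@(2,1) -> caps B=3 W=0
Move 12: W@(0,2) -> caps B=3 W=0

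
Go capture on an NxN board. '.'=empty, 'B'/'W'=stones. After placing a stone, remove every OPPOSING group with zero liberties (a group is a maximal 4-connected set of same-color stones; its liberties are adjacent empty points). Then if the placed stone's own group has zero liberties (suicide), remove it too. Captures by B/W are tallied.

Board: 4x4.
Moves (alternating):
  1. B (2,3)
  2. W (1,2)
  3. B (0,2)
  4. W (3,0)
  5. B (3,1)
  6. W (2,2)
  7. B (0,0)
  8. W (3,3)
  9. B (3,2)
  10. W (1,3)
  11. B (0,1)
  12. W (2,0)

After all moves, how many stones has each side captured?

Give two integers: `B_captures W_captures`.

Answer: 1 0

Derivation:
Move 1: B@(2,3) -> caps B=0 W=0
Move 2: W@(1,2) -> caps B=0 W=0
Move 3: B@(0,2) -> caps B=0 W=0
Move 4: W@(3,0) -> caps B=0 W=0
Move 5: B@(3,1) -> caps B=0 W=0
Move 6: W@(2,2) -> caps B=0 W=0
Move 7: B@(0,0) -> caps B=0 W=0
Move 8: W@(3,3) -> caps B=0 W=0
Move 9: B@(3,2) -> caps B=1 W=0
Move 10: W@(1,3) -> caps B=1 W=0
Move 11: B@(0,1) -> caps B=1 W=0
Move 12: W@(2,0) -> caps B=1 W=0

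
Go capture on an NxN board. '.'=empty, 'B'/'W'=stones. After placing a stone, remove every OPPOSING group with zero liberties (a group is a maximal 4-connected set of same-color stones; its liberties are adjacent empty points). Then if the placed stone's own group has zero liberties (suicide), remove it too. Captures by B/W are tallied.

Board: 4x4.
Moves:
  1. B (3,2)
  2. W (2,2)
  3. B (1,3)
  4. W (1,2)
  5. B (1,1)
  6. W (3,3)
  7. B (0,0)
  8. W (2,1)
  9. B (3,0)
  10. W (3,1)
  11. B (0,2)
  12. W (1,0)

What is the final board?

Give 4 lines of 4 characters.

Answer: B.B.
WBWB
.WW.
BW.W

Derivation:
Move 1: B@(3,2) -> caps B=0 W=0
Move 2: W@(2,2) -> caps B=0 W=0
Move 3: B@(1,3) -> caps B=0 W=0
Move 4: W@(1,2) -> caps B=0 W=0
Move 5: B@(1,1) -> caps B=0 W=0
Move 6: W@(3,3) -> caps B=0 W=0
Move 7: B@(0,0) -> caps B=0 W=0
Move 8: W@(2,1) -> caps B=0 W=0
Move 9: B@(3,0) -> caps B=0 W=0
Move 10: W@(3,1) -> caps B=0 W=1
Move 11: B@(0,2) -> caps B=0 W=1
Move 12: W@(1,0) -> caps B=0 W=1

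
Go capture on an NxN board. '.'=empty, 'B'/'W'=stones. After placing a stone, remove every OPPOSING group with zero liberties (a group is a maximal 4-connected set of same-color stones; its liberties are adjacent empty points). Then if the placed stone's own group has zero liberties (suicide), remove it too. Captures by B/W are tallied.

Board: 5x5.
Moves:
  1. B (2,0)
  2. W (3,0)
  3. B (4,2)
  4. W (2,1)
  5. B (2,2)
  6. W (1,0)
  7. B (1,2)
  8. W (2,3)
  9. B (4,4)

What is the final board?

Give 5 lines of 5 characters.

Move 1: B@(2,0) -> caps B=0 W=0
Move 2: W@(3,0) -> caps B=0 W=0
Move 3: B@(4,2) -> caps B=0 W=0
Move 4: W@(2,1) -> caps B=0 W=0
Move 5: B@(2,2) -> caps B=0 W=0
Move 6: W@(1,0) -> caps B=0 W=1
Move 7: B@(1,2) -> caps B=0 W=1
Move 8: W@(2,3) -> caps B=0 W=1
Move 9: B@(4,4) -> caps B=0 W=1

Answer: .....
W.B..
.WBW.
W....
..B.B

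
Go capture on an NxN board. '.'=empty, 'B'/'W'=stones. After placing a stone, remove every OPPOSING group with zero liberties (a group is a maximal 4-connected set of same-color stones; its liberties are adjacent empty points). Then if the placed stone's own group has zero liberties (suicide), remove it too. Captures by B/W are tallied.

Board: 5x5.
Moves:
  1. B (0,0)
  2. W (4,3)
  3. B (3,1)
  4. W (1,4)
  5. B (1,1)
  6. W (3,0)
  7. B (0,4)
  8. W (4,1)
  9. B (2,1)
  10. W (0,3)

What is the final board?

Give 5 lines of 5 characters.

Move 1: B@(0,0) -> caps B=0 W=0
Move 2: W@(4,3) -> caps B=0 W=0
Move 3: B@(3,1) -> caps B=0 W=0
Move 4: W@(1,4) -> caps B=0 W=0
Move 5: B@(1,1) -> caps B=0 W=0
Move 6: W@(3,0) -> caps B=0 W=0
Move 7: B@(0,4) -> caps B=0 W=0
Move 8: W@(4,1) -> caps B=0 W=0
Move 9: B@(2,1) -> caps B=0 W=0
Move 10: W@(0,3) -> caps B=0 W=1

Answer: B..W.
.B..W
.B...
WB...
.W.W.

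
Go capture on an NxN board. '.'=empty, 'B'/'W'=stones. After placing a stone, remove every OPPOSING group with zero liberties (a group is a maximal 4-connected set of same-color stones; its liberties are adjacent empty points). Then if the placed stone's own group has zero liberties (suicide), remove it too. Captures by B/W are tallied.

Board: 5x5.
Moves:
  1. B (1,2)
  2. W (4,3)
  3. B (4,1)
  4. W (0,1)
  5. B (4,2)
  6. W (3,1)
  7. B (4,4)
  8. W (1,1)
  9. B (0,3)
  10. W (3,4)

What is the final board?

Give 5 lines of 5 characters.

Move 1: B@(1,2) -> caps B=0 W=0
Move 2: W@(4,3) -> caps B=0 W=0
Move 3: B@(4,1) -> caps B=0 W=0
Move 4: W@(0,1) -> caps B=0 W=0
Move 5: B@(4,2) -> caps B=0 W=0
Move 6: W@(3,1) -> caps B=0 W=0
Move 7: B@(4,4) -> caps B=0 W=0
Move 8: W@(1,1) -> caps B=0 W=0
Move 9: B@(0,3) -> caps B=0 W=0
Move 10: W@(3,4) -> caps B=0 W=1

Answer: .W.B.
.WB..
.....
.W..W
.BBW.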